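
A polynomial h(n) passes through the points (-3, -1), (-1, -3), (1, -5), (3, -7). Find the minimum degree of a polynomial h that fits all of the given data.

1

Forward differences of the values at n = -3, -1, 1, 3:
  h  : -1  -3  -5  -7
  Δ  : -2  -2  -2
  Δ^2: 0  0
  Δ^3: 0
The first differences are constant (-2) and nonzero, while all higher differences vanish, so the minimal degree is 1.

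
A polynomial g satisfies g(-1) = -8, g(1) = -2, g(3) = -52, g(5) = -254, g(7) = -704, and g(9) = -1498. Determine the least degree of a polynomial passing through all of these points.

Forward differences of the values at n = -1, 1, 3, 5, 7, 9:
  g  : -8  -2  -52  -254  -704  -1498
  Δ  : 6  -50  -202  -450  -794
  Δ^2: -56  -152  -248  -344
  Δ^3: -96  -96  -96
  Δ^4: 0  0
  Δ^5: 0
The third differences are constant (-96) and nonzero, while all higher differences vanish, so the minimal degree is 3.

3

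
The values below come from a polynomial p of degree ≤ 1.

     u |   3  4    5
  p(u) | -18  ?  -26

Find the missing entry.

The 2 known points determine the degree-1 polynomial uniquely.
Write p(u) = au + b. Substituting each data point gives a linear system:
  3a + b = -18
  5a + b = -26
Solving the system yields a = -4, b = -6.
So p(u) = -4u - 6.
Then p(4) = -22.

-22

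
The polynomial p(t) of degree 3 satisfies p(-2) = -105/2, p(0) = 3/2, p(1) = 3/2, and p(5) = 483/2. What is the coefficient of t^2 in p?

Write p(t) = at^3 + bt^2 + ct + d. Substituting each data point gives a linear system:
  -8a + 4b - 2c + d = -105/2
  d = 3/2
  a + b + c + d = 3/2
  125a + 25b + 5c + d = 483/2
Solving the system yields a = 3, b = -6, c = 3, d = 3/2.
So p(t) = 3t³ - 6t² + 3t + 3/2.
The coefficient of t^2 is -6.

-6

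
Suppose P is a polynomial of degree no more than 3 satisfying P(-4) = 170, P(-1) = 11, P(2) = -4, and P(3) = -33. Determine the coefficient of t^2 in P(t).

Write P(t) = at^3 + bt^2 + ct + d. Substituting each data point gives a linear system:
  -64a + 16b - 4c + d = 170
  -a + b - c + d = 11
  8a + 4b + 2c + d = -4
  27a + 9b + 3c + d = -33
Solving the system yields a = -2, b = 2, c = -1, d = 6.
So P(t) = -2t³ + 2t² - t + 6.
The coefficient of t^2 is 2.

2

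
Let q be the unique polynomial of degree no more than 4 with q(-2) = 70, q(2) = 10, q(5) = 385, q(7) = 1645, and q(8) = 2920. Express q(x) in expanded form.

q(x) = x^4 - 3x^3 + 6x^2 - 3x

Write q(x) = ax^4 + bx^3 + cx^2 + dx + e. Substituting each data point gives a linear system:
  16a - 8b + 4c - 2d + e = 70
  16a + 8b + 4c + 2d + e = 10
  625a + 125b + 25c + 5d + e = 385
  2401a + 343b + 49c + 7d + e = 1645
  4096a + 512b + 64c + 8d + e = 2920
Solving the system yields a = 1, b = -3, c = 6, d = -3, e = 0.
So q(x) = x^4 - 3x^3 + 6x^2 - 3x.
Check: q(-2) = 70. ✓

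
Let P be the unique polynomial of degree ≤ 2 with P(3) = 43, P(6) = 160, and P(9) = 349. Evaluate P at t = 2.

20

Using the Lagrange interpolation formula with nodes 3, 6, 9:
  L_0(t) = (t - 6)(t - 9) / 18
  L_1(t) = (t - 3)(t - 9) / -9
  L_2(t) = (t - 3)(t - 6) / 18
Then P(t) = 43·L_0(t) + 160·L_1(t) + 349·L_2(t).
Expanding and collecting terms gives P(t) = 4t² + 3t - 2.
Evaluating at t = 2: P(2) = 20.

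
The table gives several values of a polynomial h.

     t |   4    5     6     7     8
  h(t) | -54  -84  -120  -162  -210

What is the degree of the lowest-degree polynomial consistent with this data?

Forward differences of the values at t = 4, 5, 6, 7, 8:
  h  : -54  -84  -120  -162  -210
  Δ  : -30  -36  -42  -48
  Δ^2: -6  -6  -6
  Δ^3: 0  0
  Δ^4: 0
The second differences are constant (-6) and nonzero, while all higher differences vanish, so the minimal degree is 2.

2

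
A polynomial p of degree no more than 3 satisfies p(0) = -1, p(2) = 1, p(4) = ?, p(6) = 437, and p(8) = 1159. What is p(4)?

The 4 known points determine the degree-3 polynomial uniquely.
Write p(s) = as^3 + bs^2 + cs + d. Substituting each data point gives a linear system:
  d = -1
  8a + 4b + 2c + d = 1
  216a + 36b + 6c + d = 437
  512a + 64b + 8c + d = 1159
Solving the system yields a = 3, b = -6, c = 1, d = -1.
So p(s) = 3s^3 - 6s^2 + s - 1.
Then p(4) = 99.

99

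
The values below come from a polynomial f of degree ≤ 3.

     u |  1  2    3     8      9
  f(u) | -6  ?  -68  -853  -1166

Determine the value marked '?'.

-25

The 4 known points determine the degree-3 polynomial uniquely.
Write f(u) = au^3 + bu^2 + cu + d. Substituting each data point gives a linear system:
  a + b + c + d = -6
  27a + 9b + 3c + d = -68
  512a + 64b + 8c + d = -853
  729a + 81b + 9c + d = -1166
Solving the system yields a = -1, b = -6, c = 6, d = -5.
So f(u) = -u³ - 6u² + 6u - 5.
Then f(2) = -25.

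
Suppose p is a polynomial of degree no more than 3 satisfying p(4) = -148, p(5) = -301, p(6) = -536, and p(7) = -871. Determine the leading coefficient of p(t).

-3

Write p(t) = at^3 + bt^2 + ct + d. Substituting each data point gives a linear system:
  64a + 16b + 4c + d = -148
  125a + 25b + 5c + d = -301
  216a + 36b + 6c + d = -536
  343a + 49b + 7c + d = -871
Solving the system yields a = -3, b = 4, c = -6, d = 4.
So p(t) = -3t^3 + 4t^2 - 6t + 4.
The leading coefficient is -3.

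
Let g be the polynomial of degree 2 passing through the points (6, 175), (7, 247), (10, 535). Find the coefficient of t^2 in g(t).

6

Write g(t) = at^2 + bt + c. Substituting each data point gives a linear system:
  36a + 6b + c = 175
  49a + 7b + c = 247
  100a + 10b + c = 535
Solving the system yields a = 6, b = -6, c = -5.
So g(t) = 6t^2 - 6t - 5.
The leading coefficient is 6.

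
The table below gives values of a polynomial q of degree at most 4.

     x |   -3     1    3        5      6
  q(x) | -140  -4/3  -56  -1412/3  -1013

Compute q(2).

-35/3

Using the Lagrange interpolation formula with nodes -3, 1, 3, 5, 6:
  L_0(x) = (x - 1)(x - 3)(x - 5)(x - 6) / 1728
  L_1(x) = (x + 3)(x - 3)(x - 5)(x - 6) / -160
  L_2(x) = (x + 3)(x - 1)(x - 5)(x - 6) / 72
  L_3(x) = (x + 3)(x - 1)(x - 3)(x - 6) / -64
  L_4(x) = (x + 3)(x - 1)(x - 3)(x - 5) / 135
Then q(x) = -140·L_0(x) - 4/3·L_1(x) - 56·L_2(x) - 1412/3·L_3(x) - 1013·L_4(x).
Expanding and collecting terms gives q(x) = -x^4 + (5/3)x^3 - 2x^2 - x + 1.
Evaluating at x = 2: q(2) = -35/3.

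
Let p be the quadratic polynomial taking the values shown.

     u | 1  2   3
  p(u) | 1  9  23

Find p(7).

139

Write p(u) = au^2 + bu + c. Substituting each data point gives a linear system:
  a + b + c = 1
  4a + 2b + c = 9
  9a + 3b + c = 23
Solving the system yields a = 3, b = -1, c = -1.
So p(u) = 3u² - u - 1.
Then p(7) = 139.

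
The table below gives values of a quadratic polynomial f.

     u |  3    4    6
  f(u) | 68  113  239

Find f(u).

Using the Lagrange interpolation formula with nodes 3, 4, 6:
  L_0(u) = (u - 4)(u - 6) / 3
  L_1(u) = (u - 3)(u - 6) / -2
  L_2(u) = (u - 3)(u - 4) / 6
Then f(u) = 68·L_0(u) + 113·L_1(u) + 239·L_2(u).
Expanding and collecting terms gives f(u) = 6u² + 3u + 5.
Check: f(4) = 113. ✓

f(u) = 6u^2 + 3u + 5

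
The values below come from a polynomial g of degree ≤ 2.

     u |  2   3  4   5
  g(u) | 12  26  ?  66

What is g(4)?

The 3 known points determine the degree-2 polynomial uniquely.
Write g(u) = au^2 + bu + c. Substituting each data point gives a linear system:
  4a + 2b + c = 12
  9a + 3b + c = 26
  25a + 5b + c = 66
Solving the system yields a = 2, b = 4, c = -4.
So g(u) = 2u² + 4u - 4.
Then g(4) = 44.

44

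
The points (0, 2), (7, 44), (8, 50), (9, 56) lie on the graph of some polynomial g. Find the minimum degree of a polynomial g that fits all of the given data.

Divided differences on the nodes 0, 7, 8, 9:
  order 0: 2  44  50  56
  order 1: 6  6  6
  order 2: 0  0
  order 3: 0
The order-1 divided differences are all 6 (nonzero) and every higher order vanishes, so the data lies on a polynomial of degree exactly 1.

1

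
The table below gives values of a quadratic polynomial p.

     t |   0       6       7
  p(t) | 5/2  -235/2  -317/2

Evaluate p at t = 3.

Write p(t) = at^2 + bt + c. Substituting each data point gives a linear system:
  c = 5/2
  36a + 6b + c = -235/2
  49a + 7b + c = -317/2
Solving the system yields a = -3, b = -2, c = 5/2.
So p(t) = -3t² - 2t + 5/2.
Then p(3) = -61/2.

-61/2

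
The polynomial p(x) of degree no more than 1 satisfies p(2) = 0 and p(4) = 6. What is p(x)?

Write p(x) = ax + b. Substituting each data point gives a linear system:
  2a + b = 0
  4a + b = 6
Solving the system yields a = 3, b = -6.
So p(x) = 3x - 6.
Check: p(4) = 6. ✓

p(x) = 3x - 6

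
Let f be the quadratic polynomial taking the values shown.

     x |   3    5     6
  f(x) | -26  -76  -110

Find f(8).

-196

Using the Lagrange interpolation formula with nodes 3, 5, 6:
  L_0(x) = (x - 5)(x - 6) / 6
  L_1(x) = (x - 3)(x - 6) / -2
  L_2(x) = (x - 3)(x - 5) / 3
Then f(x) = -26·L_0(x) - 76·L_1(x) - 110·L_2(x).
Expanding and collecting terms gives f(x) = -3x^2 - x + 4.
Evaluating at x = 8: f(8) = -196.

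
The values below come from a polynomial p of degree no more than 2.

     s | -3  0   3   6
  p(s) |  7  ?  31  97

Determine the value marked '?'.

The 3 known points determine the degree-2 polynomial uniquely.
Write p(s) = as^2 + bs + c. Substituting each data point gives a linear system:
  9a - 3b + c = 7
  9a + 3b + c = 31
  36a + 6b + c = 97
Solving the system yields a = 2, b = 4, c = 1.
So p(s) = 2s^2 + 4s + 1.
Then p(0) = 1.

1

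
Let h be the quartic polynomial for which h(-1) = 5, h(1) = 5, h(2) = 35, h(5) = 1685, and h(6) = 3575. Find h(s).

Write h(s) = as^4 + bs^3 + cs^2 + ds + e. Substituting each data point gives a linear system:
  a - b + c - d + e = 5
  a + b + c + d + e = 5
  16a + 8b + 4c + 2d + e = 35
  625a + 125b + 25c + 5d + e = 1685
  1296a + 216b + 36c + 6d + e = 3575
Solving the system yields a = 3, b = -1, c = -3, d = 1, e = 5.
So h(s) = 3s^4 - s^3 - 3s^2 + s + 5.
Check: h(6) = 3575. ✓

h(s) = 3s^4 - s^3 - 3s^2 + s + 5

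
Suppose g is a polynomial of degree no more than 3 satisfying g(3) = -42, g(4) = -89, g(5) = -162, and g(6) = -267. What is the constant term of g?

3

Write g(u) = au^3 + bu^2 + cu + d. Substituting each data point gives a linear system:
  27a + 9b + 3c + d = -42
  64a + 16b + 4c + d = -89
  125a + 25b + 5c + d = -162
  216a + 36b + 6c + d = -267
Solving the system yields a = -1, b = -1, c = -3, d = 3.
So g(u) = -u^3 - u^2 - 3u + 3.
The constant term is 3.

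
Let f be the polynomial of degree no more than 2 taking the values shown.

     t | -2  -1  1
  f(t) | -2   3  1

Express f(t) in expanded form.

Write f(t) = at^2 + bt + c. Substituting each data point gives a linear system:
  4a - 2b + c = -2
  a - b + c = 3
  a + b + c = 1
Solving the system yields a = -2, b = -1, c = 4.
So f(t) = -2t^2 - t + 4.
Check: f(1) = 1. ✓

f(t) = -2t^2 - t + 4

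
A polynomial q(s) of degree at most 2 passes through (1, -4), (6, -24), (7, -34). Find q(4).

Write q(s) = as^2 + bs + c. Substituting each data point gives a linear system:
  a + b + c = -4
  36a + 6b + c = -24
  49a + 7b + c = -34
Solving the system yields a = -1, b = 3, c = -6.
So q(s) = -s^2 + 3s - 6.
Then q(4) = -10.

-10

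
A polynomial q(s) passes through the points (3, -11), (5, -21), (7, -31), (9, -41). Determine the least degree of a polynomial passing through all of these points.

Forward differences of the values at s = 3, 5, 7, 9:
  q  : -11  -21  -31  -41
  Δ  : -10  -10  -10
  Δ^2: 0  0
  Δ^3: 0
The first differences are constant (-10) and nonzero, while all higher differences vanish, so the minimal degree is 1.

1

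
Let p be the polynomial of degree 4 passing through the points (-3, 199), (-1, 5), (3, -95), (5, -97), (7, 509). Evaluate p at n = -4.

542

Write p(n) = an^4 + bn^3 + cn^2 + dn + e. Substituting each data point gives a linear system:
  81a - 27b + 9c - 3d + e = 199
  a - b + c - d + e = 5
  81a + 27b + 9c + 3d + e = -95
  625a + 125b + 25c + 5d + e = -97
  2401a + 343b + 49c + 7d + e = 509
Solving the system yields a = 1, b = -5, c = -3, d = -4, e = -2.
So p(n) = n^4 - 5n^3 - 3n^2 - 4n - 2.
Then p(-4) = 542.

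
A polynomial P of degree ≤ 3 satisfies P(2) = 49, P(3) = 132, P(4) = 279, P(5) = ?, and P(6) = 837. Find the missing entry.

On equispaced nodes a degree-3 polynomial has vanishing fourth forward difference, so
  P(2) - 4·P(3) + 6·P(4) - 4·P(5) + P(6) = 0.
Substituting the known values and solving for P(5):
  -4·P(5) = -2032
  P(5) = 508.

508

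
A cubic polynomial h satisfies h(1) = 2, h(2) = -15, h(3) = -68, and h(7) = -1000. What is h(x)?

h(x) = -3x^3 + 4x + 1

Using the Lagrange interpolation formula with nodes 1, 2, 3, 7:
  L_0(x) = (x - 2)(x - 3)(x - 7) / -12
  L_1(x) = (x - 1)(x - 3)(x - 7) / 5
  L_2(x) = (x - 1)(x - 2)(x - 7) / -8
  L_3(x) = (x - 1)(x - 2)(x - 3) / 120
Then h(x) = 2·L_0(x) - 15·L_1(x) - 68·L_2(x) - 1000·L_3(x).
Expanding and collecting terms gives h(x) = -3x^3 + 4x + 1.
Check: h(3) = -68. ✓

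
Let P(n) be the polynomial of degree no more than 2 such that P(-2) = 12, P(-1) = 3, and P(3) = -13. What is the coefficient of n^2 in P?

1

Write P(n) = an^2 + bn + c. Substituting each data point gives a linear system:
  4a - 2b + c = 12
  a - b + c = 3
  9a + 3b + c = -13
Solving the system yields a = 1, b = -6, c = -4.
So P(n) = n^2 - 6n - 4.
The leading coefficient is 1.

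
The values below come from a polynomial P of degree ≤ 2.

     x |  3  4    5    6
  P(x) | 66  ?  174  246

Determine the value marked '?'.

The 3 known points determine the degree-2 polynomial uniquely.
Write P(x) = ax^2 + bx + c. Substituting each data point gives a linear system:
  9a + 3b + c = 66
  25a + 5b + c = 174
  36a + 6b + c = 246
Solving the system yields a = 6, b = 6, c = -6.
So P(x) = 6x² + 6x - 6.
Then P(4) = 114.

114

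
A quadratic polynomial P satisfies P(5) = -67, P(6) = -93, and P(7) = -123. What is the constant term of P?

Write P(t) = at^2 + bt + c. Substituting each data point gives a linear system:
  25a + 5b + c = -67
  36a + 6b + c = -93
  49a + 7b + c = -123
Solving the system yields a = -2, b = -4, c = 3.
So P(t) = -2t^2 - 4t + 3.
The constant term is 3.

3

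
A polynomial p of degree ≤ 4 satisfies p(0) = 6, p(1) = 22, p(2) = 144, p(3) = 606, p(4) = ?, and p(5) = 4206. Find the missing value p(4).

On equispaced nodes a degree-4 polynomial has vanishing fifth forward difference, so
  - p(0) + 5·p(1) - 10·p(2) + 10·p(3) - 5·p(4) + p(5) = 0.
Substituting the known values and solving for p(4):
  -5·p(4) = -8930
  p(4) = 1786.

1786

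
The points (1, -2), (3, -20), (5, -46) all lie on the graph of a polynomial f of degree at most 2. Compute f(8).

-100

Forward differences of the values at s = 1, 3, 5:
  f  : -2  -20  -46
  Δ  : -18  -26
  Δ^2: -8
The second differences are constant, confirming degree 2.
Interpolating (Newton forward form) and evaluating at s = 8 gives f(8) = -100.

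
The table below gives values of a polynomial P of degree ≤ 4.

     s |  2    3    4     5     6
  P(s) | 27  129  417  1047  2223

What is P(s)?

Write P(s) = as^4 + bs^3 + cs^2 + ds + e. Substituting each data point gives a linear system:
  16a + 8b + 4c + 2d + e = 27
  81a + 27b + 9c + 3d + e = 129
  256a + 64b + 16c + 4d + e = 417
  625a + 125b + 25c + 5d + e = 1047
  1296a + 216b + 36c + 6d + e = 2223
Solving the system yields a = 2, b = -2, c = 1, d = 5, e = -3.
So P(s) = 2s^4 - 2s^3 + s^2 + 5s - 3.
Check: P(5) = 1047. ✓

P(s) = 2s^4 - 2s^3 + s^2 + 5s - 3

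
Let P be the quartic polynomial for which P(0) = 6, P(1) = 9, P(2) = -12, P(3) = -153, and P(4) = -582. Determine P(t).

Write P(t) = at^4 + bt^3 + ct^2 + dt + e. Substituting each data point gives a linear system:
  e = 6
  a + b + c + d + e = 9
  16a + 8b + 4c + 2d + e = -12
  81a + 27b + 9c + 3d + e = -153
  256a + 64b + 16c + 4d + e = -582
Solving the system yields a = -3, b = 2, c = 3, d = 1, e = 6.
So P(t) = -3t⁴ + 2t³ + 3t² + t + 6.
Check: P(3) = -153. ✓

P(t) = -3t^4 + 2t^3 + 3t^2 + t + 6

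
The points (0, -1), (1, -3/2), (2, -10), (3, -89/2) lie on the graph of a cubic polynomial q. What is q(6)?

-484

Write q(x) = ax^3 + bx^2 + cx + d. Substituting each data point gives a linear system:
  d = -1
  a + b + c + d = -3/2
  8a + 4b + 2c + d = -10
  27a + 9b + 3c + d = -89/2
Solving the system yields a = -3, b = 5, c = -5/2, d = -1.
So q(x) = -3x^3 + 5x^2 - (5/2)x - 1.
Then q(6) = -484.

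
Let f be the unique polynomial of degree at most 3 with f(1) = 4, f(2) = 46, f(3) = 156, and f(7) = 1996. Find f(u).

Using the Lagrange interpolation formula with nodes 1, 2, 3, 7:
  L_0(u) = (u - 2)(u - 3)(u - 7) / -12
  L_1(u) = (u - 1)(u - 3)(u - 7) / 5
  L_2(u) = (u - 1)(u - 2)(u - 7) / -8
  L_3(u) = (u - 1)(u - 2)(u - 3) / 120
Then f(u) = 4·L_0(u) + 46·L_1(u) + 156·L_2(u) + 1996·L_3(u).
Expanding and collecting terms gives f(u) = 6u^3 - 2u^2 + 6u - 6.
Check: f(7) = 1996. ✓

f(u) = 6u^3 - 2u^2 + 6u - 6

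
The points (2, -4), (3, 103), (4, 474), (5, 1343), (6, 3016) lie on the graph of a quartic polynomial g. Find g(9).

Using the Lagrange interpolation formula with nodes 2, 3, 4, 5, 6:
  L_0(s) = (s - 3)(s - 4)(s - 5)(s - 6) / 24
  L_1(s) = (s - 2)(s - 4)(s - 5)(s - 6) / -6
  L_2(s) = (s - 2)(s - 3)(s - 5)(s - 6) / 4
  L_3(s) = (s - 2)(s - 3)(s - 4)(s - 6) / -6
  L_4(s) = (s - 2)(s - 3)(s - 4)(s - 5) / 24
Then g(s) = -4·L_0(s) + 103·L_1(s) + 474·L_2(s) + 1343·L_3(s) + 3016·L_4(s).
Expanding and collecting terms gives g(s) = 3s^4 - 3s^3 - 6s^2 - s - 2.
Evaluating at s = 9: g(9) = 16999.

16999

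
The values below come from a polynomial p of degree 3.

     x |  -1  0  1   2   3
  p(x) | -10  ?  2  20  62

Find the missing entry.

The 4 known points determine the degree-3 polynomial uniquely.
Write p(x) = ax^3 + bx^2 + cx + d. Substituting each data point gives a linear system:
  -a + b - c + d = -10
  a + b + c + d = 2
  8a + 4b + 2c + d = 20
  27a + 9b + 3c + d = 62
Solving the system yields a = 2, b = 0, c = 4, d = -4.
So p(x) = 2x^3 + 4x - 4.
Then p(0) = -4.

-4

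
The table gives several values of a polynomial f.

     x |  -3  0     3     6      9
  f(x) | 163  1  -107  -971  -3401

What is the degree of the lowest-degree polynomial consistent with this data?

Forward differences of the values at x = -3, 0, 3, 6, 9:
  f  : 163  1  -107  -971  -3401
  Δ  : -162  -108  -864  -2430
  Δ^2: 54  -756  -1566
  Δ^3: -810  -810
  Δ^4: 0
The third differences are constant (-810) and nonzero, while all higher differences vanish, so the minimal degree is 3.

3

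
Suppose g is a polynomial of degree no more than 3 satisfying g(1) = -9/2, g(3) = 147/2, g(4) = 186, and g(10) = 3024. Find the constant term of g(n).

-6

Write g(n) = an^3 + bn^2 + cn + d. Substituting each data point gives a linear system:
  a + b + c + d = -9/2
  27a + 9b + 3c + d = 147/2
  64a + 16b + 4c + d = 186
  1000a + 100b + 10c + d = 3024
Solving the system yields a = 3, b = 1/2, c = -2, d = -6.
So g(n) = 3n³ + (1/2)n² - 2n - 6.
The constant term is -6.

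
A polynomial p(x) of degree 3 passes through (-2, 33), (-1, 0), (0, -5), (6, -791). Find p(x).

Write p(x) = ax^3 + bx^2 + cx + d. Substituting each data point gives a linear system:
  -8a + 4b - 2c + d = 33
  -a + b - c + d = 0
  d = -5
  216a + 36b + 6c + d = -791
Solving the system yields a = -4, b = 2, c = 1, d = -5.
So p(x) = -4x^3 + 2x^2 + x - 5.
Check: p(0) = -5. ✓

p(x) = -4x^3 + 2x^2 + x - 5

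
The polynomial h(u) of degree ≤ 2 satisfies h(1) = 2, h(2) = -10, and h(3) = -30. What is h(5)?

-94

Using the Lagrange interpolation formula with nodes 1, 2, 3:
  L_0(u) = (u - 2)(u - 3) / 2
  L_1(u) = (u - 1)(u - 3) / -1
  L_2(u) = (u - 1)(u - 2) / 2
Then h(u) = 2·L_0(u) - 10·L_1(u) - 30·L_2(u).
Expanding and collecting terms gives h(u) = -4u^2 + 6.
Evaluating at u = 5: h(5) = -94.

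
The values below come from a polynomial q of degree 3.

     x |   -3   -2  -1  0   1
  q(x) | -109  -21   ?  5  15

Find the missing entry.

The 4 known points determine the degree-3 polynomial uniquely.
Write q(x) = ax^3 + bx^2 + cx + d. Substituting each data point gives a linear system:
  -27a + 9b - 3c + d = -109
  -8a + 4b - 2c + d = -21
  d = 5
  a + b + c + d = 15
Solving the system yields a = 6, b = 5, c = -1, d = 5.
So q(x) = 6x³ + 5x² - x + 5.
Then q(-1) = 5.

5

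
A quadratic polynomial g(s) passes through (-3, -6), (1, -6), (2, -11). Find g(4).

Using the Lagrange interpolation formula with nodes -3, 1, 2:
  L_0(s) = (s - 1)(s - 2) / 20
  L_1(s) = (s + 3)(s - 2) / -4
  L_2(s) = (s + 3)(s - 1) / 5
Then g(s) = -6·L_0(s) - 6·L_1(s) - 11·L_2(s).
Expanding and collecting terms gives g(s) = -s² - 2s - 3.
Evaluating at s = 4: g(4) = -27.

-27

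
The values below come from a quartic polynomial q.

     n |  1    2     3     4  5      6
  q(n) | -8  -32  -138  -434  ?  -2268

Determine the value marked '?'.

-1076

On equispaced nodes a degree-4 polynomial has vanishing fifth forward difference, so
  - q(1) + 5·q(2) - 10·q(3) + 10·q(4) - 5·q(5) + q(6) = 0.
Substituting the known values and solving for q(5):
  -5·q(5) = 5380
  q(5) = -1076.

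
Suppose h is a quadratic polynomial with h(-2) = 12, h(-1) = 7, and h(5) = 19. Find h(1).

Using the Lagrange interpolation formula with nodes -2, -1, 5:
  L_0(t) = (t + 1)(t - 5) / 7
  L_1(t) = (t + 2)(t - 5) / -6
  L_2(t) = (t + 2)(t + 1) / 42
Then h(t) = 12·L_0(t) + 7·L_1(t) + 19·L_2(t).
Expanding and collecting terms gives h(t) = t² - 2t + 4.
Evaluating at t = 1: h(1) = 3.

3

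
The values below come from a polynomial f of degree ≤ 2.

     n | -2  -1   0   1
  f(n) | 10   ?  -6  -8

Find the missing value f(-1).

0

On equispaced nodes a degree-2 polynomial has vanishing third forward difference, so
  - f(-2) + 3·f(-1) - 3·f(0) + f(1) = 0.
Substituting the known values and solving for f(-1):
  3·f(-1) = 0
  f(-1) = 0.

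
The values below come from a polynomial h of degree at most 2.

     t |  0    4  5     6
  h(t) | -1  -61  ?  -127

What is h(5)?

The 3 known points determine the degree-2 polynomial uniquely.
Write h(t) = at^2 + bt + c. Substituting each data point gives a linear system:
  c = -1
  16a + 4b + c = -61
  36a + 6b + c = -127
Solving the system yields a = -3, b = -3, c = -1.
So h(t) = -3t^2 - 3t - 1.
Then h(5) = -91.

-91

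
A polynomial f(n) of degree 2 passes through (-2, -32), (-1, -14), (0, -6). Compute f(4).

-74

Forward differences of the values at n = -2, -1, 0:
  f  : -32  -14  -6
  Δ  : 18  8
  Δ^2: -10
The second differences are constant, confirming degree 2.
Interpolating (Newton forward form) and evaluating at n = 4 gives f(4) = -74.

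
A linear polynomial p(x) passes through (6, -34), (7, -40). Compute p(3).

-16

Using the Lagrange interpolation formula with nodes 6, 7:
  L_0(x) = (x - 7) / -1
  L_1(x) = (x - 6) / 1
Then p(x) = -34·L_0(x) - 40·L_1(x).
Expanding and collecting terms gives p(x) = -6x + 2.
Evaluating at x = 3: p(3) = -16.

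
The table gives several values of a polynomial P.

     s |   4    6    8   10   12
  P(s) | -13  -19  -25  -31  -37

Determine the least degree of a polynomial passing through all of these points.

1

Forward differences of the values at s = 4, 6, 8, 10, 12:
  P  : -13  -19  -25  -31  -37
  Δ  : -6  -6  -6  -6
  Δ^2: 0  0  0
  Δ^3: 0  0
  Δ^4: 0
The first differences are constant (-6) and nonzero, while all higher differences vanish, so the minimal degree is 1.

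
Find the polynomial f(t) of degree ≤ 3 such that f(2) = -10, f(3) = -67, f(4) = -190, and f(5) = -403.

Write f(t) = at^3 + bt^2 + ct + d. Substituting each data point gives a linear system:
  8a + 4b + 2c + d = -10
  27a + 9b + 3c + d = -67
  64a + 16b + 4c + d = -190
  125a + 25b + 5c + d = -403
Solving the system yields a = -4, b = 3, c = 4, d = 2.
So f(t) = -4t^3 + 3t^2 + 4t + 2.
Check: f(2) = -10. ✓

f(t) = -4t^3 + 3t^2 + 4t + 2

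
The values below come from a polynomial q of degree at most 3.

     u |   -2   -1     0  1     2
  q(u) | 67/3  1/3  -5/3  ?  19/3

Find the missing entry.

The 4 known points determine the degree-3 polynomial uniquely.
Write q(u) = au^3 + bu^2 + cu + d. Substituting each data point gives a linear system:
  -8a + 4b - 2c + d = 67/3
  -a + b - c + d = 1/3
  d = -5/3
  8a + 4b + 2c + d = 19/3
Solving the system yields a = -2, b = 4, c = 4, d = -5/3.
So q(u) = -2u^3 + 4u^2 + 4u - 5/3.
Then q(1) = 13/3.

13/3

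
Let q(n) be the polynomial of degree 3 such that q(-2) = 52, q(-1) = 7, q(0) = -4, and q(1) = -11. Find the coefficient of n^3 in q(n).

Write q(n) = an^3 + bn^2 + cn + d. Substituting each data point gives a linear system:
  -8a + 4b - 2c + d = 52
  -a + b - c + d = 7
  d = -4
  a + b + c + d = -11
Solving the system yields a = -5, b = 2, c = -4, d = -4.
So q(n) = -5n³ + 2n² - 4n - 4.
The leading coefficient is -5.

-5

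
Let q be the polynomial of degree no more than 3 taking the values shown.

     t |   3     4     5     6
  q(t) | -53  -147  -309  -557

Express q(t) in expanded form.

Using the Lagrange interpolation formula with nodes 3, 4, 5, 6:
  L_0(t) = (t - 4)(t - 5)(t - 6) / -6
  L_1(t) = (t - 3)(t - 5)(t - 6) / 2
  L_2(t) = (t - 3)(t - 4)(t - 6) / -2
  L_3(t) = (t - 3)(t - 4)(t - 5) / 6
Then q(t) = -53·L_0(t) - 147·L_1(t) - 309·L_2(t) - 557·L_3(t).
Expanding and collecting terms gives q(t) = -3t^3 + 2t^2 + 3t + 1.
Check: q(5) = -309. ✓

q(t) = -3t^3 + 2t^2 + 3t + 1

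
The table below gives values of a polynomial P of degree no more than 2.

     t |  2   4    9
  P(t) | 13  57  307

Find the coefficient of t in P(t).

-2

Write P(t) = at^2 + bt + c. Substituting each data point gives a linear system:
  4a + 2b + c = 13
  16a + 4b + c = 57
  81a + 9b + c = 307
Solving the system yields a = 4, b = -2, c = 1.
So P(t) = 4t^2 - 2t + 1.
The coefficient of t is -2.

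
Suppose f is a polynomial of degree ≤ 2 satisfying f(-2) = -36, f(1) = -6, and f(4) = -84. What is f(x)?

Write f(x) = ax^2 + bx + c. Substituting each data point gives a linear system:
  4a - 2b + c = -36
  a + b + c = -6
  16a + 4b + c = -84
Solving the system yields a = -6, b = 4, c = -4.
So f(x) = -6x^2 + 4x - 4.
Check: f(1) = -6. ✓

f(x) = -6x^2 + 4x - 4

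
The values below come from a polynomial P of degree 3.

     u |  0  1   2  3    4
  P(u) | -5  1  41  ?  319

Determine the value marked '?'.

On equispaced nodes a degree-3 polynomial has vanishing fourth forward difference, so
  P(0) - 4·P(1) + 6·P(2) - 4·P(3) + P(4) = 0.
Substituting the known values and solving for P(3):
  -4·P(3) = -556
  P(3) = 139.

139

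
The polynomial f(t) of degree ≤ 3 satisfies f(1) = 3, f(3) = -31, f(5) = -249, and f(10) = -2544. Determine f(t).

f(t) = -3t^3 + 4t^2 + 6t - 4

Write f(t) = at^3 + bt^2 + ct + d. Substituting each data point gives a linear system:
  a + b + c + d = 3
  27a + 9b + 3c + d = -31
  125a + 25b + 5c + d = -249
  1000a + 100b + 10c + d = -2544
Solving the system yields a = -3, b = 4, c = 6, d = -4.
So f(t) = -3t^3 + 4t^2 + 6t - 4.
Check: f(5) = -249. ✓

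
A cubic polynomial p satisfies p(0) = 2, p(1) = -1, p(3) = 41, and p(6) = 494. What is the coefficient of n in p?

-2

Write p(n) = an^3 + bn^2 + cn + d. Substituting each data point gives a linear system:
  d = 2
  a + b + c + d = -1
  27a + 9b + 3c + d = 41
  216a + 36b + 6c + d = 494
Solving the system yields a = 3, b = -4, c = -2, d = 2.
So p(n) = 3n^3 - 4n^2 - 2n + 2.
The coefficient of n is -2.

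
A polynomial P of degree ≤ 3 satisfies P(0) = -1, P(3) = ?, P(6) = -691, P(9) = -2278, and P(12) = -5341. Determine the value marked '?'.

On equispaced nodes a degree-3 polynomial has vanishing fourth forward difference, so
  P(0) - 4·P(3) + 6·P(6) - 4·P(9) + P(12) = 0.
Substituting the known values and solving for P(3):
  -4·P(3) = 376
  P(3) = -94.

-94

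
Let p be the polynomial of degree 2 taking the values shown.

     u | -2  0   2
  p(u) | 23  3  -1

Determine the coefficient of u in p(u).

-6

Write p(u) = au^2 + bu + c. Substituting each data point gives a linear system:
  4a - 2b + c = 23
  c = 3
  4a + 2b + c = -1
Solving the system yields a = 2, b = -6, c = 3.
So p(u) = 2u^2 - 6u + 3.
The coefficient of u is -6.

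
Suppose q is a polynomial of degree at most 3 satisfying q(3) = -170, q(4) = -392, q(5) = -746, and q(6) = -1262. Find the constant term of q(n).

4

Write q(n) = an^3 + bn^2 + cn + d. Substituting each data point gives a linear system:
  27a + 9b + 3c + d = -170
  64a + 16b + 4c + d = -392
  125a + 25b + 5c + d = -746
  216a + 36b + 6c + d = -1262
Solving the system yields a = -5, b = -6, c = 5, d = 4.
So q(n) = -5n^3 - 6n^2 + 5n + 4.
The constant term is 4.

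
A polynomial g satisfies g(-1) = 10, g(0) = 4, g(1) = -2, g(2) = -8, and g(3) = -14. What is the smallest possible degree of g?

Forward differences of the values at u = -1, 0, 1, 2, 3:
  g  : 10  4  -2  -8  -14
  Δ  : -6  -6  -6  -6
  Δ^2: 0  0  0
  Δ^3: 0  0
  Δ^4: 0
The first differences are constant (-6) and nonzero, while all higher differences vanish, so the minimal degree is 1.

1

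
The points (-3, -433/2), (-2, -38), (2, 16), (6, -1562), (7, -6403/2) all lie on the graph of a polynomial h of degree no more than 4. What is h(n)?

Write h(n) = an^4 + bn^3 + cn^2 + dn + e. Substituting each data point gives a linear system:
  81a - 27b + 9c - 3d + e = -433/2
  16a - 8b + 4c - 2d + e = -38
  16a + 8b + 4c + 2d + e = 16
  1296a + 216b + 36c + 6d + e = -1562
  2401a + 343b + 49c + 7d + e = -6403/2
Solving the system yields a = -2, b = 4, c = 5, d = -5/2, e = 1.
So h(n) = -2n^4 + 4n^3 + 5n^2 - (5/2)n + 1.
Check: h(-3) = -433/2. ✓

h(n) = -2n^4 + 4n^3 + 5n^2 - (5/2)n + 1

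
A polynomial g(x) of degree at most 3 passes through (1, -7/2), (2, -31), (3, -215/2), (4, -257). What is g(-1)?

Forward differences of the values at x = 1, 2, 3, 4:
  g  : -7/2  -31  -215/2  -257
  Δ  : -55/2  -153/2  -299/2
  Δ^2: -49  -73
  Δ^3: -24
The third differences are constant, confirming degree 3.
Interpolating (Newton forward form) and evaluating at x = -1 gives g(-1) = 1/2.

1/2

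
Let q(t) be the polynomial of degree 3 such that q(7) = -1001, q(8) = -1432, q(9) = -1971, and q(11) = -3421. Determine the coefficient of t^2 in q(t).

Write q(t) = at^3 + bt^2 + ct + d. Substituting each data point gives a linear system:
  343a + 49b + 7c + d = -1001
  512a + 64b + 8c + d = -1432
  729a + 81b + 9c + d = -1971
  1331a + 121b + 11c + d = -3421
Solving the system yields a = -2, b = -6, c = -3, d = 0.
So q(t) = -2t^3 - 6t^2 - 3t.
The coefficient of t^2 is -6.

-6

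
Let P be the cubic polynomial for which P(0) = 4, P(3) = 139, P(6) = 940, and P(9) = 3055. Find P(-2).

Using the Lagrange interpolation formula with nodes 0, 3, 6, 9:
  L_0(u) = (u - 3)(u - 6)(u - 9) / -162
  L_1(u) = u(u - 6)(u - 9) / 54
  L_2(u) = u(u - 3)(u - 9) / -54
  L_3(u) = u(u - 3)(u - 6) / 162
Then P(u) = 4·L_0(u) + 139·L_1(u) + 940·L_2(u) + 3055·L_3(u).
Expanding and collecting terms gives P(u) = 4u^3 + u^2 + 6u + 4.
Evaluating at u = -2: P(-2) = -36.

-36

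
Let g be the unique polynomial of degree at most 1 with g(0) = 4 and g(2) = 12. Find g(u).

g(u) = 4u + 4

Write g(u) = au + b. Substituting each data point gives a linear system:
  b = 4
  2a + b = 12
Solving the system yields a = 4, b = 4.
So g(u) = 4u + 4.
Check: g(0) = 4. ✓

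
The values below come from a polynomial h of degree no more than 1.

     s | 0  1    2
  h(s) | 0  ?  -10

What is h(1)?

-5

The 2 known points determine the degree-1 polynomial uniquely.
Write h(s) = as + b. Substituting each data point gives a linear system:
  b = 0
  2a + b = -10
Solving the system yields a = -5, b = 0.
So h(s) = -5s.
Then h(1) = -5.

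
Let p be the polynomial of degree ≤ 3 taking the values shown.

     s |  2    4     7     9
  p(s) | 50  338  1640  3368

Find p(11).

Using the Lagrange interpolation formula with nodes 2, 4, 7, 9:
  L_0(s) = (s - 4)(s - 7)(s - 9) / -70
  L_1(s) = (s - 2)(s - 7)(s - 9) / 30
  L_2(s) = (s - 2)(s - 4)(s - 9) / -30
  L_3(s) = (s - 2)(s - 4)(s - 7) / 70
Then p(s) = 50·L_0(s) + 338·L_1(s) + 1640·L_2(s) + 3368·L_3(s).
Expanding and collecting terms gives p(s) = 4s³ + 6s² - 4s + 2.
Evaluating at s = 11: p(11) = 6008.

6008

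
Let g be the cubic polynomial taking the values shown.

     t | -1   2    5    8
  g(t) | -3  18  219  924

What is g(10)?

1834

Using the Lagrange interpolation formula with nodes -1, 2, 5, 8:
  L_0(t) = (t - 2)(t - 5)(t - 8) / -162
  L_1(t) = (t + 1)(t - 5)(t - 8) / 54
  L_2(t) = (t + 1)(t - 2)(t - 8) / -54
  L_3(t) = (t + 1)(t - 2)(t - 5) / 162
Then g(t) = -3·L_0(t) + 18·L_1(t) + 219·L_2(t) + 924·L_3(t).
Expanding and collecting terms gives g(t) = 2t³ - 2t² + 3t + 4.
Evaluating at t = 10: g(10) = 1834.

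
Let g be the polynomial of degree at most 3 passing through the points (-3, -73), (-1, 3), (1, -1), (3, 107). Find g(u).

g(u) = 4u^3 + 2u^2 - 6u - 1

Using the Lagrange interpolation formula with nodes -3, -1, 1, 3:
  L_0(u) = (u + 1)(u - 1)(u - 3) / -48
  L_1(u) = (u + 3)(u - 1)(u - 3) / 16
  L_2(u) = (u + 3)(u + 1)(u - 3) / -16
  L_3(u) = (u + 3)(u + 1)(u - 1) / 48
Then g(u) = -73·L_0(u) + 3·L_1(u) - 1·L_2(u) + 107·L_3(u).
Expanding and collecting terms gives g(u) = 4u^3 + 2u^2 - 6u - 1.
Check: g(3) = 107. ✓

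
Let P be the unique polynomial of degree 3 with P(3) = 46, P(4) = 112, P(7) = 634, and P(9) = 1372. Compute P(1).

4

Using the Lagrange interpolation formula with nodes 3, 4, 7, 9:
  L_0(t) = (t - 4)(t - 7)(t - 9) / -24
  L_1(t) = (t - 3)(t - 7)(t - 9) / 15
  L_2(t) = (t - 3)(t - 4)(t - 9) / -24
  L_3(t) = (t - 3)(t - 4)(t - 7) / 60
Then P(t) = 46·L_0(t) + 112·L_1(t) + 634·L_2(t) + 1372·L_3(t).
Expanding and collecting terms gives P(t) = 2t^3 - t^2 - t + 4.
Evaluating at t = 1: P(1) = 4.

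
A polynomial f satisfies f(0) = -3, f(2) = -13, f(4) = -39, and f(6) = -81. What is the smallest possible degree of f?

2

Forward differences of the values at x = 0, 2, 4, 6:
  f  : -3  -13  -39  -81
  Δ  : -10  -26  -42
  Δ^2: -16  -16
  Δ^3: 0
The second differences are constant (-16) and nonzero, while all higher differences vanish, so the minimal degree is 2.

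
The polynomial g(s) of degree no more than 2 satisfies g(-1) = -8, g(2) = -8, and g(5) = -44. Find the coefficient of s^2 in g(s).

Write g(s) = as^2 + bs + c. Substituting each data point gives a linear system:
  a - b + c = -8
  4a + 2b + c = -8
  25a + 5b + c = -44
Solving the system yields a = -2, b = 2, c = -4.
So g(s) = -2s² + 2s - 4.
The leading coefficient is -2.

-2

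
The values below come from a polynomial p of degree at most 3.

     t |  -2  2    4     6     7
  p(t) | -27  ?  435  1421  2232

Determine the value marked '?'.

57

The 4 known points determine the degree-3 polynomial uniquely.
Write p(t) = at^3 + bt^2 + ct + d. Substituting each data point gives a linear system:
  -8a + 4b - 2c + d = -27
  64a + 16b + 4c + d = 435
  216a + 36b + 6c + d = 1421
  343a + 49b + 7c + d = 2232
Solving the system yields a = 6, b = 4, c = -3, d = -1.
So p(t) = 6t^3 + 4t^2 - 3t - 1.
Then p(2) = 57.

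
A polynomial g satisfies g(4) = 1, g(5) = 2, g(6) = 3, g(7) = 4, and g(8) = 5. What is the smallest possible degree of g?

Forward differences of the values at t = 4, 5, 6, 7, 8:
  g  : 1  2  3  4  5
  Δ  : 1  1  1  1
  Δ^2: 0  0  0
  Δ^3: 0  0
  Δ^4: 0
The first differences are constant (1) and nonzero, while all higher differences vanish, so the minimal degree is 1.

1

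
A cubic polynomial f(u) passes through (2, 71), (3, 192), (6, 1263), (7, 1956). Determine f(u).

Write f(u) = au^3 + bu^2 + cu + d. Substituting each data point gives a linear system:
  8a + 4b + 2c + d = 71
  27a + 9b + 3c + d = 192
  216a + 36b + 6c + d = 1263
  343a + 49b + 7c + d = 1956
Solving the system yields a = 5, b = 4, c = 6, d = 3.
So f(u) = 5u^3 + 4u^2 + 6u + 3.
Check: f(2) = 71. ✓

f(u) = 5u^3 + 4u^2 + 6u + 3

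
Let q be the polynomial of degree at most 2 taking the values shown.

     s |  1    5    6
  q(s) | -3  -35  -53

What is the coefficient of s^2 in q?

-2

Write q(s) = as^2 + bs + c. Substituting each data point gives a linear system:
  a + b + c = -3
  25a + 5b + c = -35
  36a + 6b + c = -53
Solving the system yields a = -2, b = 4, c = -5.
So q(s) = -2s^2 + 4s - 5.
The leading coefficient is -2.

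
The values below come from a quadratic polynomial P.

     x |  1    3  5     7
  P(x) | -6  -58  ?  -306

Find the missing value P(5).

On equispaced nodes a degree-2 polynomial has vanishing third forward difference, so
  - P(1) + 3·P(3) - 3·P(5) + P(7) = 0.
Substituting the known values and solving for P(5):
  -3·P(5) = 474
  P(5) = -158.

-158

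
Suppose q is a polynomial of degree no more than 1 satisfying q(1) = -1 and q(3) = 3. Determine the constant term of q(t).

Write q(t) = at + b. Substituting each data point gives a linear system:
  a + b = -1
  3a + b = 3
Solving the system yields a = 2, b = -3.
So q(t) = 2t - 3.
The constant term is -3.

-3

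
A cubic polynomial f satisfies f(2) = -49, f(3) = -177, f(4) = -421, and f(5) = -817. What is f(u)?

f(u) = -6u^3 - 4u^2 + 6u + 3

Using the Lagrange interpolation formula with nodes 2, 3, 4, 5:
  L_0(u) = (u - 3)(u - 4)(u - 5) / -6
  L_1(u) = (u - 2)(u - 4)(u - 5) / 2
  L_2(u) = (u - 2)(u - 3)(u - 5) / -2
  L_3(u) = (u - 2)(u - 3)(u - 4) / 6
Then f(u) = -49·L_0(u) - 177·L_1(u) - 421·L_2(u) - 817·L_3(u).
Expanding and collecting terms gives f(u) = -6u^3 - 4u^2 + 6u + 3.
Check: f(2) = -49. ✓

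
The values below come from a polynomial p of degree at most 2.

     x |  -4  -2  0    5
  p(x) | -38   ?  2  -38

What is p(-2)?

The 3 known points determine the degree-2 polynomial uniquely.
Write p(x) = ax^2 + bx + c. Substituting each data point gives a linear system:
  16a - 4b + c = -38
  c = 2
  25a + 5b + c = -38
Solving the system yields a = -2, b = 2, c = 2.
So p(x) = -2x² + 2x + 2.
Then p(-2) = -10.

-10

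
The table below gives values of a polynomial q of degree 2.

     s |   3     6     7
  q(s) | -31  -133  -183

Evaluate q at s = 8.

-241

Using the Lagrange interpolation formula with nodes 3, 6, 7:
  L_0(s) = (s - 6)(s - 7) / 12
  L_1(s) = (s - 3)(s - 7) / -3
  L_2(s) = (s - 3)(s - 6) / 4
Then q(s) = -31·L_0(s) - 133·L_1(s) - 183·L_2(s).
Expanding and collecting terms gives q(s) = -4s^2 + 2s - 1.
Evaluating at s = 8: q(8) = -241.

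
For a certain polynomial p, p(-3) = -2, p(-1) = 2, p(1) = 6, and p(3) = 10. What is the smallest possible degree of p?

Forward differences of the values at s = -3, -1, 1, 3:
  p  : -2  2  6  10
  Δ  : 4  4  4
  Δ^2: 0  0
  Δ^3: 0
The first differences are constant (4) and nonzero, while all higher differences vanish, so the minimal degree is 1.

1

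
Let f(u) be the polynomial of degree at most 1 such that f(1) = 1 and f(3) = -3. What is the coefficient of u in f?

-2

Write f(u) = au + b. Substituting each data point gives a linear system:
  a + b = 1
  3a + b = -3
Solving the system yields a = -2, b = 3.
So f(u) = -2u + 3.
The leading coefficient is -2.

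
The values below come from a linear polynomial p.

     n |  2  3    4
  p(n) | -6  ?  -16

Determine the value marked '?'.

On equispaced nodes a degree-1 polynomial has vanishing second forward difference, so
  p(2) - 2·p(3) + p(4) = 0.
Substituting the known values and solving for p(3):
  -2·p(3) = 22
  p(3) = -11.

-11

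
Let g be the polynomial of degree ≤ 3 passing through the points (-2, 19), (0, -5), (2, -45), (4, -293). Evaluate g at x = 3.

Forward differences of the values at x = -2, 0, 2, 4:
  g  : 19  -5  -45  -293
  Δ  : -24  -40  -248
  Δ^2: -16  -208
  Δ^3: -192
The third differences are constant, confirming degree 3.
Interpolating (Newton forward form) and evaluating at x = 3 gives g(3) = -131.

-131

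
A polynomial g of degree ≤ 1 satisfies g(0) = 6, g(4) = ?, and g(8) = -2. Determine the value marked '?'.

2

The 2 known points determine the degree-1 polynomial uniquely.
Write g(s) = as + b. Substituting each data point gives a linear system:
  b = 6
  8a + b = -2
Solving the system yields a = -1, b = 6.
So g(s) = -s + 6.
Then g(4) = 2.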